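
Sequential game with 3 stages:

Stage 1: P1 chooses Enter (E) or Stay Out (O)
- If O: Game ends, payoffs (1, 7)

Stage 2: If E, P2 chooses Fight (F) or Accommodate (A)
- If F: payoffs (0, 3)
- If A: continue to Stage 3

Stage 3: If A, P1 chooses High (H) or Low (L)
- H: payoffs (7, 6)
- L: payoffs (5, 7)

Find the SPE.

SPE: (E, A, H); Outcome (7, 6)

Work:
Stage 3: P1 chooses H (7 vs 5)
Stage 2: P2: F->3, A->6 (anticipating H). Choose A
Stage 1: P1: O->1, E->7 (anticipating A, H). Choose E
SPE path: E -> A -> H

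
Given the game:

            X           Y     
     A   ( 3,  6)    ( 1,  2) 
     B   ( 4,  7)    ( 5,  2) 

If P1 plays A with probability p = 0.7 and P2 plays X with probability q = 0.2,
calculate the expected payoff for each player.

E[P1] = 2.42, E[P2] = 2.86

Work:
E[P1] = p·q·π₁(A,X) + p·(1-q)·π₁(A,Y) + (1-p)·q·π₁(B,X) + (1-p)·(1-q)·π₁(B,Y)
= 0.7·0.2·3 + 0.7·0.8·1 + 0.3·0.2·4 + 0.3·0.8·5
= 2.42

E[P2] = 2.86 (similar calculation)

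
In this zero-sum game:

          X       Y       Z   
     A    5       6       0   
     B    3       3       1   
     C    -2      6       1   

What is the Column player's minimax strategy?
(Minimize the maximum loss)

Column should play Z, value = 1

Work:
Column player minimizes Row's maximum payoff:
Column X: max payoff to Row = 5
Column Y: max payoff to Row = 6
Column Z: max payoff to Row = 1
Minimum is 1, achieved by column Z.
Minimax strategy: Z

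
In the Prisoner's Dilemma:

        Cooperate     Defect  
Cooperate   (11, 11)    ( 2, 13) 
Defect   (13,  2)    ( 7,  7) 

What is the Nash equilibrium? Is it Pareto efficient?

(Defect, Defect) is NE; not Pareto efficient

Work:
Defect dominates Cooperate for both players:
If P2 cooperates: Defect (13) > Cooperate (11)
If P2 defects: Defect (7) > Cooperate (2)
NE: (Defect, Defect) with payoff (7, 7)
But (Cooperate, Cooperate) = (11, 11) Pareto dominates (7, 7)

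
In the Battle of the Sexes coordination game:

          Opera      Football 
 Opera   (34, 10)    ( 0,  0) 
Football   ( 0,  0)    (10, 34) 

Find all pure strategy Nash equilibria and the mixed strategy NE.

Pure NE: (Opera, Opera) and (Football, Football); Mixed NE: p = 0.7727, q = 0.2273

Work:
Check pure NE:
(Opera, Opera): (34, 10) - no unilateral deviation beneficial
(Football, Football): (10, 34) - no unilateral deviation beneficial
Mixed NE: P1 plays Opera with p = 0.7727, P2 plays Opera with q = 0.2273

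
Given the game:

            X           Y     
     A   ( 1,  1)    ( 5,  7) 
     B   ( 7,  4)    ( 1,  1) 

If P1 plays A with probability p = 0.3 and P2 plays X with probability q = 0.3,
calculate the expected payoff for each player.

E[P1] = 3.1, E[P2] = 2.89

Work:
E[P1] = p·q·π₁(A,X) + p·(1-q)·π₁(A,Y) + (1-p)·q·π₁(B,X) + (1-p)·(1-q)·π₁(B,Y)
= 0.3·0.3·1 + 0.3·0.7·5 + 0.7·0.3·7 + 0.7·0.7·1
= 3.1

E[P2] = 2.89 (similar calculation)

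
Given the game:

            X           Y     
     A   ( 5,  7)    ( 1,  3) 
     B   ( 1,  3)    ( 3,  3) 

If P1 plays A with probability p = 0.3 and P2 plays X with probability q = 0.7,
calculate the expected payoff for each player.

E[P1] = 2.26, E[P2] = 3.84

Work:
E[P1] = p·q·π₁(A,X) + p·(1-q)·π₁(A,Y) + (1-p)·q·π₁(B,X) + (1-p)·(1-q)·π₁(B,Y)
= 0.3·0.7·5 + 0.3·0.3·1 + 0.7·0.7·1 + 0.7·0.3·3
= 2.26

E[P2] = 3.84 (similar calculation)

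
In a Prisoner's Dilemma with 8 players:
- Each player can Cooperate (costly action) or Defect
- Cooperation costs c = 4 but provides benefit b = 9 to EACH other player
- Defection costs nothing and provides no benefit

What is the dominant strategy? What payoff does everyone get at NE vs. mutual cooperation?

Dominant: Defect; NE payoff = 0; Coop payoff = 59

Work:
Defect dominates (saves cost c = 4, benefit to others is external)
NE: All defect → everyone gets 0
If all cooperate: each receives (7)×9 - 4 = 59
Social dilemma: 59 > 0 but NE gives 0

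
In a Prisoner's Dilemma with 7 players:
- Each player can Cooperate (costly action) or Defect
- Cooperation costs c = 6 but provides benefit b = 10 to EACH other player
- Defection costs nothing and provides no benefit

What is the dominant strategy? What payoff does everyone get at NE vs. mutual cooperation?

Dominant: Defect; NE payoff = 0; Coop payoff = 54

Work:
Defect dominates (saves cost c = 6, benefit to others is external)
NE: All defect → everyone gets 0
If all cooperate: each receives (6)×10 - 6 = 54
Social dilemma: 54 > 0 but NE gives 0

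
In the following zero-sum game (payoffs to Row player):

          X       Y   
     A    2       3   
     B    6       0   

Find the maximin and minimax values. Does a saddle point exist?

Maximin = 2, Minimax = 3, Saddle: False

Work:
Row minimums: [2, 0] → maximin = 2
Column maximums: [6, 3] → minimax = 3
No saddle point (maximin ≠ minimax). Mixed strategy needed.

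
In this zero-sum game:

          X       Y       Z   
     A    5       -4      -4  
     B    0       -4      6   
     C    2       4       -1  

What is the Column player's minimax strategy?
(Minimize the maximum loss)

Column should play Y, value = 4

Work:
Column player minimizes Row's maximum payoff:
Column X: max payoff to Row = 5
Column Y: max payoff to Row = 4
Column Z: max payoff to Row = 6
Minimum is 4, achieved by column Y.
Minimax strategy: Y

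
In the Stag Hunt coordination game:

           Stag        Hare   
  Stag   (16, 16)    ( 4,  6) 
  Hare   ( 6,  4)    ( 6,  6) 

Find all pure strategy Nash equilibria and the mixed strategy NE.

Pure NE: (Stag, Stag) and (Hare, Hare); Mixed NE: p = 0.1667, q = 0.1667

Work:
Check pure NE:
(Stag, Stag): (16, 16) - no unilateral deviation beneficial
(Hare, Hare): (6, 6) - no unilateral deviation beneficial
Mixed NE: P1 plays Stag with p = 0.1667, P2 plays Stag with q = 0.1667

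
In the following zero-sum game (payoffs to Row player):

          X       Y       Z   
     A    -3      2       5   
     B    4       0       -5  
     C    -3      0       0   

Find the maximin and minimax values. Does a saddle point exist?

Maximin = -3, Minimax = 2, Saddle: False

Work:
Row minimums: [-3, -5, -3] → maximin = -3
Column maximums: [4, 2, 5] → minimax = 2
No saddle point (maximin ≠ minimax). Mixed strategy needed.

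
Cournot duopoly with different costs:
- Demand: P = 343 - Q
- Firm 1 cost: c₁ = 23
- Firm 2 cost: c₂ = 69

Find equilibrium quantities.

q₁* = 122.0, q₂* = 76.0

Work:
Reaction: q₁ = (343 - 23 - q₂)/2
Reaction: q₂ = (343 - 69 - q₁)/2
Solve simultaneously:
q₁* = (343 - 2×23 + 69)/3 = 122.0
q₂* = (343 - 2×69 + 23)/3 = 76.0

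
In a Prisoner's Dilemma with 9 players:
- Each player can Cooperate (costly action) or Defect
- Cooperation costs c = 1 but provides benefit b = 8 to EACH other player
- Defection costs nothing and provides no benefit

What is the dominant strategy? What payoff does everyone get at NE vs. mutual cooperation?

Dominant: Defect; NE payoff = 0; Coop payoff = 63

Work:
Defect dominates (saves cost c = 1, benefit to others is external)
NE: All defect → everyone gets 0
If all cooperate: each receives (8)×8 - 1 = 63
Social dilemma: 63 > 0 but NE gives 0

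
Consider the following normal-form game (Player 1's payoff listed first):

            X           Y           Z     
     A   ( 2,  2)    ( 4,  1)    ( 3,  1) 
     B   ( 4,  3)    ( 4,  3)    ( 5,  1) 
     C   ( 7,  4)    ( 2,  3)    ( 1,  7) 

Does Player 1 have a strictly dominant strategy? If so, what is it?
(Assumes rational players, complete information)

No strictly dominant strategy exists for Player 1

Work:
A strategy strictly dominates another if it gives a strictly higher payoff against every opponent action. Compare each pair of P1's strategies column-by-column:
  A vs B: [2 vs 4, 4 vs 4, 3 vs 5] → A does not strictly dominate B (column X: 2 ≤ 4)
  A vs C: [2 vs 7, 4 vs 2, 3 vs 1] → A does not strictly dominate C (column X: 2 ≤ 7)
  B vs A: [4 vs 2, 4 vs 4, 5 vs 3] → B does not strictly dominate A (column Y: 4 ≤ 4)
  B vs C: [4 vs 7, 4 vs 2, 5 vs 1] → B does not strictly dominate C (column X: 4 ≤ 7)
  C vs A: [7 vs 2, 2 vs 4, 1 vs 3] → C does not strictly dominate A (column Y: 2 ≤ 4)
  C vs B: [7 vs 4, 2 vs 4, 1 vs 5] → C does not strictly dominate B (column Y: 2 ≤ 4)
No single strategy strictly dominates all others → no strictly dominant strategy.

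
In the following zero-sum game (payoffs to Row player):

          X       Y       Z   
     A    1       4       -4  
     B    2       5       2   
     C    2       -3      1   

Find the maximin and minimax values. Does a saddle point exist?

Maximin = 2, Minimax = 2, Saddle: True

Work:
Row minimums: [-4, 2, -3] → maximin = 2
Column maximums: [2, 5, 2] → minimax = 2
Saddle point exists! Game value = 2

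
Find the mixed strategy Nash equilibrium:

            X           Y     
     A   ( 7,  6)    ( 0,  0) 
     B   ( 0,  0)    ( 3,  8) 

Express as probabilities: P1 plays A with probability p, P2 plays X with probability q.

p = 0.5714, q = 0.3

Work:
Find probabilities that make opponent indifferent:
P2 chooses q to make P1 indifferent between A and B
P1 chooses p to make P2 indifferent between X and Y
Mixed NE: P1 plays (A: 0.5714, B: 0.4286), P2 plays (X: 0.3, Y: 0.7)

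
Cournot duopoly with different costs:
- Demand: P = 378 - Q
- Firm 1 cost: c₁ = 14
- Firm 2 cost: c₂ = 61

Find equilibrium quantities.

q₁* = 137.0, q₂* = 90.0

Work:
Reaction: q₁ = (378 - 14 - q₂)/2
Reaction: q₂ = (378 - 61 - q₁)/2
Solve simultaneously:
q₁* = (378 - 2×14 + 61)/3 = 137.0
q₂* = (378 - 2×61 + 14)/3 = 90.0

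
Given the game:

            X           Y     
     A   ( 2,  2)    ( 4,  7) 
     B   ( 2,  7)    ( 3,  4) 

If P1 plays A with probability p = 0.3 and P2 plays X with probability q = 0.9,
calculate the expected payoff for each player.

E[P1] = 2.13, E[P2] = 5.44

Work:
E[P1] = p·q·π₁(A,X) + p·(1-q)·π₁(A,Y) + (1-p)·q·π₁(B,X) + (1-p)·(1-q)·π₁(B,Y)
= 0.3·0.9·2 + 0.3·0.1·4 + 0.7·0.9·2 + 0.7·0.1·3
= 2.13

E[P2] = 5.44 (similar calculation)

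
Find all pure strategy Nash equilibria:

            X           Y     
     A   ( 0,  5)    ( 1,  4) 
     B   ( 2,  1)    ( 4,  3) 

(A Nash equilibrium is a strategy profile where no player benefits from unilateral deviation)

Nash equilibrium: (B, Y)

Work:
Best responses:
  P1 vs X: payoffs [0, 2] → best response B (payoff 2)
  P1 vs Y: payoffs [1, 4] → best response B (payoff 4)
  P2 vs A: payoffs [5, 4] → best response X (payoff 5)
  P2 vs B: payoffs [1, 3] → best response Y (payoff 3)
Mutual best responses: (B,Y) → Nash equilibria.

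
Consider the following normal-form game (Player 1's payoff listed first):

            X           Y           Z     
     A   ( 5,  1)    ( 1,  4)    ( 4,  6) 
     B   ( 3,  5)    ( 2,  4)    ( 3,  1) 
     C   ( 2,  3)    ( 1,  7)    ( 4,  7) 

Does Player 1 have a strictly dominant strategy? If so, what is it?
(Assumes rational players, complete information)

No strictly dominant strategy exists for Player 1

Work:
A strategy strictly dominates another if it gives a strictly higher payoff against every opponent action. Compare each pair of P1's strategies column-by-column:
  A vs B: [5 vs 3, 1 vs 2, 4 vs 3] → A does not strictly dominate B (column Y: 1 ≤ 2)
  A vs C: [5 vs 2, 1 vs 1, 4 vs 4] → A does not strictly dominate C (column Y: 1 ≤ 1)
  B vs A: [3 vs 5, 2 vs 1, 3 vs 4] → B does not strictly dominate A (column X: 3 ≤ 5)
  B vs C: [3 vs 2, 2 vs 1, 3 vs 4] → B does not strictly dominate C (column Z: 3 ≤ 4)
  C vs A: [2 vs 5, 1 vs 1, 4 vs 4] → C does not strictly dominate A (column X: 2 ≤ 5)
  C vs B: [2 vs 3, 1 vs 2, 4 vs 3] → C does not strictly dominate B (column X: 2 ≤ 3)
No single strategy strictly dominates all others → no strictly dominant strategy.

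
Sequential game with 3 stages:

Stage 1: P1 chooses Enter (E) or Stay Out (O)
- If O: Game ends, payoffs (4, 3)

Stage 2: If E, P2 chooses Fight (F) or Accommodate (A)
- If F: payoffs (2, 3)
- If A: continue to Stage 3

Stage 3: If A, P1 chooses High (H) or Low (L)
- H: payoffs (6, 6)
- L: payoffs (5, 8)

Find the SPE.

SPE: (E, A, H); Outcome (6, 6)

Work:
Stage 3: P1 chooses H (6 vs 5)
Stage 2: P2: F->3, A->6 (anticipating H). Choose A
Stage 1: P1: O->4, E->6 (anticipating A, H). Choose E
SPE path: E -> A -> H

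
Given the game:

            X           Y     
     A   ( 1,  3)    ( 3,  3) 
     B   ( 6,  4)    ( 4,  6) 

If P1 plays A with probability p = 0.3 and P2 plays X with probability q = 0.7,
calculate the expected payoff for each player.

E[P1] = 4.26, E[P2] = 4.12

Work:
E[P1] = p·q·π₁(A,X) + p·(1-q)·π₁(A,Y) + (1-p)·q·π₁(B,X) + (1-p)·(1-q)·π₁(B,Y)
= 0.3·0.7·1 + 0.3·0.3·3 + 0.7·0.7·6 + 0.7·0.3·4
= 4.26

E[P2] = 4.12 (similar calculation)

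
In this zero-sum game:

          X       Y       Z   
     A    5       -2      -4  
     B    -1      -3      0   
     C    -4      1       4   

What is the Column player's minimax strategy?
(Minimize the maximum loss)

Column should play Y, value = 1

Work:
Column player minimizes Row's maximum payoff:
Column X: max payoff to Row = 5
Column Y: max payoff to Row = 1
Column Z: max payoff to Row = 4
Minimum is 1, achieved by column Y.
Minimax strategy: Y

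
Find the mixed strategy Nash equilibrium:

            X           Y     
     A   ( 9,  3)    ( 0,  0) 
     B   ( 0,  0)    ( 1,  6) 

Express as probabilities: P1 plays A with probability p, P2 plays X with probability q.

p = 0.6667, q = 0.1

Work:
Find probabilities that make opponent indifferent:
P2 chooses q to make P1 indifferent between A and B
P1 chooses p to make P2 indifferent between X and Y
Mixed NE: P1 plays (A: 0.6667, B: 0.3333), P2 plays (X: 0.1, Y: 0.9)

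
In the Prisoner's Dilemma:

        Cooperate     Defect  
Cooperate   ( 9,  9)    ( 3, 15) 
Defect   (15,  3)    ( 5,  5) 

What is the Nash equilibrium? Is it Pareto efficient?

(Defect, Defect) is NE; not Pareto efficient

Work:
Defect dominates Cooperate for both players:
If P2 cooperates: Defect (15) > Cooperate (9)
If P2 defects: Defect (5) > Cooperate (3)
NE: (Defect, Defect) with payoff (5, 5)
But (Cooperate, Cooperate) = (9, 9) Pareto dominates (5, 5)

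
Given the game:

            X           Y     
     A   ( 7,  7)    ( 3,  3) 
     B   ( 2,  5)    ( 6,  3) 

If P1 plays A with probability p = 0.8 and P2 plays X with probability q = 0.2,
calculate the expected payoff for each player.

E[P1] = 4.08, E[P2] = 3.72

Work:
E[P1] = p·q·π₁(A,X) + p·(1-q)·π₁(A,Y) + (1-p)·q·π₁(B,X) + (1-p)·(1-q)·π₁(B,Y)
= 0.8·0.2·7 + 0.8·0.8·3 + 0.2·0.2·2 + 0.2·0.8·6
= 4.08

E[P2] = 3.72 (similar calculation)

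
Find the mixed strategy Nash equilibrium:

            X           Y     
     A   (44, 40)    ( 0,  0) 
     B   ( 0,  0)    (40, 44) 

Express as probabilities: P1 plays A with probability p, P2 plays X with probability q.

p = 0.5238, q = 0.4762

Work:
Find probabilities that make opponent indifferent:
P2 chooses q to make P1 indifferent between A and B
P1 chooses p to make P2 indifferent between X and Y
Mixed NE: P1 plays (A: 0.5238, B: 0.4762), P2 plays (X: 0.4762, Y: 0.5238)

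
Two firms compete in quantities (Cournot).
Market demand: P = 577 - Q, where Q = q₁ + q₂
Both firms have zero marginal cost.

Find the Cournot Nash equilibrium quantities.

q₁* = q₂* = 192.33; P* = 192.33

Work:
Profit: π_i = P·q_i = (a - q_i - q_j)·q_i
FOC: ∂π_i/∂q_i = a - 2q_i - q_j = 0
Reaction function: q_i = (577 - q_j)/2
Symmetry: q* = 577/3 = 192.33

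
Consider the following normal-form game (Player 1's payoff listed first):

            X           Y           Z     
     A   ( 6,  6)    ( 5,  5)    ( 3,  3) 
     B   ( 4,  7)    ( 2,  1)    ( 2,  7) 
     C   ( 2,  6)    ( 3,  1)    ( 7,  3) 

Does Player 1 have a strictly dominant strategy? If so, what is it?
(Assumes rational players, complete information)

No strictly dominant strategy exists for Player 1

Work:
A strategy strictly dominates another if it gives a strictly higher payoff against every opponent action. Compare each pair of P1's strategies column-by-column:
  A vs B: [6 vs 4, 5 vs 2, 3 vs 2] → A strictly dominates B
  A vs C: [6 vs 2, 5 vs 3, 3 vs 7] → A does not strictly dominate C (column Z: 3 ≤ 7)
  B vs A: [4 vs 6, 2 vs 5, 2 vs 3] → B does not strictly dominate A (column X: 4 ≤ 6)
  B vs C: [4 vs 2, 2 vs 3, 2 vs 7] → B does not strictly dominate C (column Y: 2 ≤ 3)
  C vs A: [2 vs 6, 3 vs 5, 7 vs 3] → C does not strictly dominate A (column X: 2 ≤ 6)
  C vs B: [2 vs 4, 3 vs 2, 7 vs 2] → C does not strictly dominate B (column X: 2 ≤ 4)
No single strategy strictly dominates all others → no strictly dominant strategy.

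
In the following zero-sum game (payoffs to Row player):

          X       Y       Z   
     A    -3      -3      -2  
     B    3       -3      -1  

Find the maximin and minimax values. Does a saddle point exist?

Maximin = -3, Minimax = -3, Saddle: True

Work:
Row minimums: [-3, -3] → maximin = -3
Column maximums: [3, -3, -1] → minimax = -3
Saddle point exists! Game value = -3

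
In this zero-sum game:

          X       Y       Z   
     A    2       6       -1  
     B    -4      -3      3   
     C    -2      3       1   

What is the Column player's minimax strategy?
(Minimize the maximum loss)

Column should play X, value = 2

Work:
Column player minimizes Row's maximum payoff:
Column X: max payoff to Row = 2
Column Y: max payoff to Row = 6
Column Z: max payoff to Row = 3
Minimum is 2, achieved by column X.
Minimax strategy: X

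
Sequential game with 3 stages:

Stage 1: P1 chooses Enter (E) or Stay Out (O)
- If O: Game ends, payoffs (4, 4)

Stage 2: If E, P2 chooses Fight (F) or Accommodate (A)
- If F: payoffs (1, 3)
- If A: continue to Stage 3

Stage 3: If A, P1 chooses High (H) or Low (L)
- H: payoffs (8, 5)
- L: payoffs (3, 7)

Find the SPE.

SPE: (E, A, H); Outcome (8, 5)

Work:
Stage 3: P1 chooses H (8 vs 3)
Stage 2: P2: F->3, A->5 (anticipating H). Choose A
Stage 1: P1: O->4, E->8 (anticipating A, H). Choose E
SPE path: E -> A -> H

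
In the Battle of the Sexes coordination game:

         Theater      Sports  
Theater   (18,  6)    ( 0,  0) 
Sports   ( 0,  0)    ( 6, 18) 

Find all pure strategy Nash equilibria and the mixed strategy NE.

Pure NE: (Theater, Theater) and (Sports, Sports); Mixed NE: p = 0.75, q = 0.25

Work:
Check pure NE:
(Theater, Theater): (18, 6) - no unilateral deviation beneficial
(Sports, Sports): (6, 18) - no unilateral deviation beneficial
Mixed NE: P1 plays Theater with p = 0.75, P2 plays Theater with q = 0.25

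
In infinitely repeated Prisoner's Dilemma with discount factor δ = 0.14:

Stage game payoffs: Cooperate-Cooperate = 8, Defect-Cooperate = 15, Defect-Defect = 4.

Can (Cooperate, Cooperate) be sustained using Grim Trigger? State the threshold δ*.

δ* = 0.6364; since δ = 0.14 < 0.6364, cooperation cannot be sustained

Work:
For Grim Trigger:
Cooperate forever: 8/(1-δ)
Defect then punished: 15 + 4·δ/(1-δ)
Need: 8/(1-δ) ≥ 15 + 4·δ/(1-δ)
Solving: δ ≥ (T-R)/(T-P) = (15-8)/(15-4) = 0.6364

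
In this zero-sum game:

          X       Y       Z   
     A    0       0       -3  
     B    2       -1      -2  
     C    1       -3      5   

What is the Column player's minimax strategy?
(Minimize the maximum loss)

Column should play Y, value = 0

Work:
Column player minimizes Row's maximum payoff:
Column X: max payoff to Row = 2
Column Y: max payoff to Row = 0
Column Z: max payoff to Row = 5
Minimum is 0, achieved by column Y.
Minimax strategy: Y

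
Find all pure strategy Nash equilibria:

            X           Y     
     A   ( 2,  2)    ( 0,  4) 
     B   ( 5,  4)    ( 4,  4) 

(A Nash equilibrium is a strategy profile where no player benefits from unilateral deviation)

Nash equilibrium: (B, X), (B, Y)

Work:
Best responses:
  P1 vs X: payoffs [2, 5] → best response B (payoff 5)
  P1 vs Y: payoffs [0, 4] → best response B (payoff 4)
  P2 vs A: payoffs [2, 4] → best response Y (payoff 4)
  P2 vs B: payoffs [4, 4] → best response X/Y (payoff 4)
Mutual best responses: (B,X), (B,Y) → Nash equilibria.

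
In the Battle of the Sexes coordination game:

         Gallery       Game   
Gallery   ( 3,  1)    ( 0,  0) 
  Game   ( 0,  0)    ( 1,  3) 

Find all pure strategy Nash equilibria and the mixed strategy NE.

Pure NE: (Gallery, Gallery) and (Game, Game); Mixed NE: p = 0.75, q = 0.25

Work:
Check pure NE:
(Gallery, Gallery): (3, 1) - no unilateral deviation beneficial
(Game, Game): (1, 3) - no unilateral deviation beneficial
Mixed NE: P1 plays Gallery with p = 0.75, P2 plays Gallery with q = 0.25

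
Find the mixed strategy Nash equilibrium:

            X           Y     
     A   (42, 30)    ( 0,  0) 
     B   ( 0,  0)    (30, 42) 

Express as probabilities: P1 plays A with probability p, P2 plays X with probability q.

p = 0.5833, q = 0.4167

Work:
Find probabilities that make opponent indifferent:
P2 chooses q to make P1 indifferent between A and B
P1 chooses p to make P2 indifferent between X and Y
Mixed NE: P1 plays (A: 0.5833, B: 0.4167), P2 plays (X: 0.4167, Y: 0.5833)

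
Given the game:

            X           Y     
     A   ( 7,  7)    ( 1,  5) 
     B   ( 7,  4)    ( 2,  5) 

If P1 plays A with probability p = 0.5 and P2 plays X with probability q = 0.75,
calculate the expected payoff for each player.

E[P1] = 5.625, E[P2] = 5.375

Work:
E[P1] = p·q·π₁(A,X) + p·(1-q)·π₁(A,Y) + (1-p)·q·π₁(B,X) + (1-p)·(1-q)·π₁(B,Y)
= 0.5·0.75·7 + 0.5·0.25·1 + 0.5·0.75·7 + 0.5·0.25·2
= 5.625

E[P2] = 5.375 (similar calculation)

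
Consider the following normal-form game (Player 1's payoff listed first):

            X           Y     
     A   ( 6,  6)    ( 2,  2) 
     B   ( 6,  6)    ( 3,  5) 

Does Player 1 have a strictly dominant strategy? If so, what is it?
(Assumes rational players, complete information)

No strictly dominant strategy exists for Player 1

Work:
A strategy strictly dominates another if it gives a strictly higher payoff against every opponent action. Compare each pair of P1's strategies column-by-column:
  A vs B: [6 vs 6, 2 vs 3] → A does not strictly dominate B (column X: 6 ≤ 6)
  B vs A: [6 vs 6, 3 vs 2] → B does not strictly dominate A (column X: 6 ≤ 6)
No single strategy strictly dominates all others → no strictly dominant strategy.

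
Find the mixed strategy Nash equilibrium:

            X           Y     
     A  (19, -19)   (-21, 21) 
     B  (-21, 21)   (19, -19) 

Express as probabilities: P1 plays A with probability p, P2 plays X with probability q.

p = 0.5, q = 0.5

Work:
Find probabilities that make opponent indifferent:
P2 chooses q to make P1 indifferent between A and B
P1 chooses p to make P2 indifferent between X and Y
Mixed NE: P1 plays (A: 0.5, B: 0.5), P2 plays (X: 0.5, Y: 0.5)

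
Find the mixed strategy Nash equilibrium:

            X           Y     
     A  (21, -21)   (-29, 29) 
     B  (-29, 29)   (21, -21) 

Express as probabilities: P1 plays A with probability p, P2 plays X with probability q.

p = 0.5, q = 0.5

Work:
Find probabilities that make opponent indifferent:
P2 chooses q to make P1 indifferent between A and B
P1 chooses p to make P2 indifferent between X and Y
Mixed NE: P1 plays (A: 0.5, B: 0.5), P2 plays (X: 0.5, Y: 0.5)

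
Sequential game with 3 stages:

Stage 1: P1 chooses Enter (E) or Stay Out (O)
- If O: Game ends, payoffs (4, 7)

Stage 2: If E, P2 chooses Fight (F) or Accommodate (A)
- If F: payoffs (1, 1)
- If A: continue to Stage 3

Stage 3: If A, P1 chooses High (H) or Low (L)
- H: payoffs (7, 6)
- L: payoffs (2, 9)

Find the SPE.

SPE: (E, A, H); Outcome (7, 6)

Work:
Stage 3: P1 chooses H (7 vs 2)
Stage 2: P2: F->1, A->6 (anticipating H). Choose A
Stage 1: P1: O->4, E->7 (anticipating A, H). Choose E
SPE path: E -> A -> H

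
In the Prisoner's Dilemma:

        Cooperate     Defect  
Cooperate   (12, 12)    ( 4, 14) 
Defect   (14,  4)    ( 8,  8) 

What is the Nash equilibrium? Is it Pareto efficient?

(Defect, Defect) is NE; not Pareto efficient

Work:
Defect dominates Cooperate for both players:
If P2 cooperates: Defect (14) > Cooperate (12)
If P2 defects: Defect (8) > Cooperate (4)
NE: (Defect, Defect) with payoff (8, 8)
But (Cooperate, Cooperate) = (12, 12) Pareto dominates (8, 8)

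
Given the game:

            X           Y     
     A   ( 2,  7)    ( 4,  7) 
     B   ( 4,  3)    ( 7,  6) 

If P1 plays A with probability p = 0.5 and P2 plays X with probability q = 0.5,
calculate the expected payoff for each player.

E[P1] = 4.25, E[P2] = 5.75

Work:
E[P1] = p·q·π₁(A,X) + p·(1-q)·π₁(A,Y) + (1-p)·q·π₁(B,X) + (1-p)·(1-q)·π₁(B,Y)
= 0.5·0.5·2 + 0.5·0.5·4 + 0.5·0.5·4 + 0.5·0.5·7
= 4.25

E[P2] = 5.75 (similar calculation)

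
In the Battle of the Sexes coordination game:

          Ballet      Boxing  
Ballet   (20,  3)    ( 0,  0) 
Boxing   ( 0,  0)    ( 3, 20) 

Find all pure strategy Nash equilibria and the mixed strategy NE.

Pure NE: (Ballet, Ballet) and (Boxing, Boxing); Mixed NE: p = 0.8696, q = 0.1304

Work:
Check pure NE:
(Ballet, Ballet): (20, 3) - no unilateral deviation beneficial
(Boxing, Boxing): (3, 20) - no unilateral deviation beneficial
Mixed NE: P1 plays Ballet with p = 0.8696, P2 plays Ballet with q = 0.1304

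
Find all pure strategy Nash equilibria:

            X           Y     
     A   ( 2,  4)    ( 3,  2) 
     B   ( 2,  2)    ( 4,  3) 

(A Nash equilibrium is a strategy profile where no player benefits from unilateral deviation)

Nash equilibrium: (A, X), (B, Y)

Work:
Best responses:
  P1 vs X: payoffs [2, 2] → best response A/B (payoff 2)
  P1 vs Y: payoffs [3, 4] → best response B (payoff 4)
  P2 vs A: payoffs [4, 2] → best response X (payoff 4)
  P2 vs B: payoffs [2, 3] → best response Y (payoff 3)
Mutual best responses: (A,X), (B,Y) → Nash equilibria.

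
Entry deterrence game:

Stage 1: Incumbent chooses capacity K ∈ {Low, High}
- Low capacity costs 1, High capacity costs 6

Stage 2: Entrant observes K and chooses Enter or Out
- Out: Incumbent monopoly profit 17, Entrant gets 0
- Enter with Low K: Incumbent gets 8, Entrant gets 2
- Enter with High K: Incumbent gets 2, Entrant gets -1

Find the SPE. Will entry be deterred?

SPE: (High, Enter|Low, Out|High); Entry deterred. Incumbent net profit = 11

Work:
After Low K: Entrant enters (2 > 0)
After High K: Entrant stays out (-1 < 0)
Incumbent: Low → 8−1=7, High → 17−6=11
Incumbent chooses High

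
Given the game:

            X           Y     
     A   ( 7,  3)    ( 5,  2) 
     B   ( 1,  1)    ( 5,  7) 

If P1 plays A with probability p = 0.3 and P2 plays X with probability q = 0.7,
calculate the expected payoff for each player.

E[P1] = 3.46, E[P2] = 2.77

Work:
E[P1] = p·q·π₁(A,X) + p·(1-q)·π₁(A,Y) + (1-p)·q·π₁(B,X) + (1-p)·(1-q)·π₁(B,Y)
= 0.3·0.7·7 + 0.3·0.3·5 + 0.7·0.7·1 + 0.7·0.3·5
= 3.46

E[P2] = 2.77 (similar calculation)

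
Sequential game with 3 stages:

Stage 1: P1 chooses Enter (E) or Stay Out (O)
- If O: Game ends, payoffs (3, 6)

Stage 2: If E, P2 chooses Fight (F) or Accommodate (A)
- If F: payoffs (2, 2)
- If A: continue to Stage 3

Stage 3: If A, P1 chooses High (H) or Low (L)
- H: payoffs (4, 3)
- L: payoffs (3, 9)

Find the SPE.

SPE: (E, A, H); Outcome (4, 3)

Work:
Stage 3: P1 chooses H (4 vs 3)
Stage 2: P2: F->2, A->3 (anticipating H). Choose A
Stage 1: P1: O->3, E->4 (anticipating A, H). Choose E
SPE path: E -> A -> H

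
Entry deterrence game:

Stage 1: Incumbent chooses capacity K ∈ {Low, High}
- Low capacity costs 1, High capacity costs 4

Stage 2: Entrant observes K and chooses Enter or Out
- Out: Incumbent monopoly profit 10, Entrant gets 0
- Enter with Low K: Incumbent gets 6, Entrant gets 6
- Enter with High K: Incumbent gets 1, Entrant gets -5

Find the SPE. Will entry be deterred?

SPE: (High, Enter|Low, Out|High); Entry deterred. Incumbent net profit = 6

Work:
After Low K: Entrant enters (6 > 0)
After High K: Entrant stays out (-5 < 0)
Incumbent: Low → 6−1=5, High → 10−4=6
Incumbent chooses High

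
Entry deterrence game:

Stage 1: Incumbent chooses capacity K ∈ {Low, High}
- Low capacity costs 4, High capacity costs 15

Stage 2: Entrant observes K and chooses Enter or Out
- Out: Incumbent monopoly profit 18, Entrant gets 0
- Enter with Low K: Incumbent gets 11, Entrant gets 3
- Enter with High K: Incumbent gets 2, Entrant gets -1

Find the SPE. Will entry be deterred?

SPE: (Low, Enter|Low, Out|High); Entry not deterred. Incumbent net profit = 7, Entrant gets 3

Work:
After Low K: Entrant enters (3 > 0)
After High K: Entrant stays out (-1 < 0)
Incumbent: Low → 11−4=7, High → 18−15=3
Incumbent chooses Low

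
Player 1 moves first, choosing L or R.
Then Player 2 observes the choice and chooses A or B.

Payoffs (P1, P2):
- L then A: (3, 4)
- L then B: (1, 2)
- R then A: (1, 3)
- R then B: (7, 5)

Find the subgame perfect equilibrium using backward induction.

P1 plays R, P2 plays A after L and B after R; Payoff (7, 5)

Work:
Backward induction:
After L: P2 chooses A → P1 gets 3
After R: P2 chooses B → P1 gets 7
P1 chooses R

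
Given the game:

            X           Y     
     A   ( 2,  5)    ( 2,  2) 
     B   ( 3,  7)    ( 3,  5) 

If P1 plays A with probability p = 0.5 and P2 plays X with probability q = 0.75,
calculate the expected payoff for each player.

E[P1] = 2.5, E[P2] = 5.375

Work:
E[P1] = p·q·π₁(A,X) + p·(1-q)·π₁(A,Y) + (1-p)·q·π₁(B,X) + (1-p)·(1-q)·π₁(B,Y)
= 0.5·0.75·2 + 0.5·0.25·2 + 0.5·0.75·3 + 0.5·0.25·3
= 2.5

E[P2] = 5.375 (similar calculation)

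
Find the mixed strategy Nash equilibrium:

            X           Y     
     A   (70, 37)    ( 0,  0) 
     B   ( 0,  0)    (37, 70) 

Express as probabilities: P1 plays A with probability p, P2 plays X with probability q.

p = 0.6542, q = 0.3458

Work:
Find probabilities that make opponent indifferent:
P2 chooses q to make P1 indifferent between A and B
P1 chooses p to make P2 indifferent between X and Y
Mixed NE: P1 plays (A: 0.6542, B: 0.3458), P2 plays (X: 0.3458, Y: 0.6542)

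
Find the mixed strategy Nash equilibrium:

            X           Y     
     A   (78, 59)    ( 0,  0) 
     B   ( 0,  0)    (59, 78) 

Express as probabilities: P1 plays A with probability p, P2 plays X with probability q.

p = 0.5693, q = 0.4307

Work:
Find probabilities that make opponent indifferent:
P2 chooses q to make P1 indifferent between A and B
P1 chooses p to make P2 indifferent between X and Y
Mixed NE: P1 plays (A: 0.5693, B: 0.4307), P2 plays (X: 0.4307, Y: 0.5693)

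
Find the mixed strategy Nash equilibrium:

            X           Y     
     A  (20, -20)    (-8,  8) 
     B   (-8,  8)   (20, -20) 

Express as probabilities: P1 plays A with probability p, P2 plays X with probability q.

p = 0.5, q = 0.5

Work:
Find probabilities that make opponent indifferent:
P2 chooses q to make P1 indifferent between A and B
P1 chooses p to make P2 indifferent between X and Y
Mixed NE: P1 plays (A: 0.5, B: 0.5), P2 plays (X: 0.5, Y: 0.5)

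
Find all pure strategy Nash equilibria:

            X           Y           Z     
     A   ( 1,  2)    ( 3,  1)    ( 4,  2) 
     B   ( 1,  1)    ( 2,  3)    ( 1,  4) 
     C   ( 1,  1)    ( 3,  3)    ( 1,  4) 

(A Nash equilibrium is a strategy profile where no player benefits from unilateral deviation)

Nash equilibrium: (A, X), (A, Z)

Work:
Best responses:
  P1 vs X: payoffs [1, 1, 1] → best response A/B/C (payoff 1)
  P1 vs Y: payoffs [3, 2, 3] → best response A/C (payoff 3)
  P1 vs Z: payoffs [4, 1, 1] → best response A (payoff 4)
  P2 vs A: payoffs [2, 1, 2] → best response X/Z (payoff 2)
  P2 vs B: payoffs [1, 3, 4] → best response Z (payoff 4)
  P2 vs C: payoffs [1, 3, 4] → best response Z (payoff 4)
Mutual best responses: (A,X), (A,Z) → Nash equilibria.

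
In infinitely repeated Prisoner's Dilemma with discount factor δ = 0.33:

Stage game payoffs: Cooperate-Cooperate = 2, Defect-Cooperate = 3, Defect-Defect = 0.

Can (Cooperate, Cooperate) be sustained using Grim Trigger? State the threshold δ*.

δ* = 0.3333; since δ = 0.33 < 0.3333, cooperation cannot be sustained

Work:
For Grim Trigger:
Cooperate forever: 2/(1-δ)
Defect then punished: 3 + 0·δ/(1-δ)
Need: 2/(1-δ) ≥ 3 + 0·δ/(1-δ)
Solving: δ ≥ (T-R)/(T-P) = (3-2)/(3-0) = 0.3333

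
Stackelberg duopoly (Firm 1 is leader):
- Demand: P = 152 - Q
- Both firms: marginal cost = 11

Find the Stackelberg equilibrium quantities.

q₁* (leader) = 70.5, q₂* (follower) = 35.25

Work:
Follower's reaction: q₂ = (a - c - q₁)/2
Leader substitutes: π₁ = q₁·(a - q₁ - (a-c-q₁)/2 - c)
FOC: q₁* = (152 - 11)/2 = 70.50
Then: q₂* = (152 - 11 - 70.5)/2 = 35.25
Leader has first-mover advantage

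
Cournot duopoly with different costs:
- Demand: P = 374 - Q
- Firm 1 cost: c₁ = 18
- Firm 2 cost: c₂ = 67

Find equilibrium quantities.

q₁* = 135.0, q₂* = 86.0

Work:
Reaction: q₁ = (374 - 18 - q₂)/2
Reaction: q₂ = (374 - 67 - q₁)/2
Solve simultaneously:
q₁* = (374 - 2×18 + 67)/3 = 135.0
q₂* = (374 - 2×67 + 18)/3 = 86.0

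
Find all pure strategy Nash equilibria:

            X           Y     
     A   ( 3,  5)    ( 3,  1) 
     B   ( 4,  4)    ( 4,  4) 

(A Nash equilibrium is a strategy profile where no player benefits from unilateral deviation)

Nash equilibrium: (B, X), (B, Y)

Work:
Best responses:
  P1 vs X: payoffs [3, 4] → best response B (payoff 4)
  P1 vs Y: payoffs [3, 4] → best response B (payoff 4)
  P2 vs A: payoffs [5, 1] → best response X (payoff 5)
  P2 vs B: payoffs [4, 4] → best response X/Y (payoff 4)
Mutual best responses: (B,X), (B,Y) → Nash equilibria.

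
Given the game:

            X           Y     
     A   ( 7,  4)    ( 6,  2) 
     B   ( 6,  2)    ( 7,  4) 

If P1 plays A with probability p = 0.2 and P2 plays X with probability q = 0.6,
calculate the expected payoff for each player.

E[P1] = 6.44, E[P2] = 2.88

Work:
E[P1] = p·q·π₁(A,X) + p·(1-q)·π₁(A,Y) + (1-p)·q·π₁(B,X) + (1-p)·(1-q)·π₁(B,Y)
= 0.2·0.6·7 + 0.2·0.4·6 + 0.8·0.6·6 + 0.8·0.4·7
= 6.44

E[P2] = 2.88 (similar calculation)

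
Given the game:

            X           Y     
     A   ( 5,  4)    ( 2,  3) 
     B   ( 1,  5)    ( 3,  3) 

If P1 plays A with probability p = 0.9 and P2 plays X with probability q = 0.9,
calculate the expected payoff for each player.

E[P1] = 4.35, E[P2] = 3.99

Work:
E[P1] = p·q·π₁(A,X) + p·(1-q)·π₁(A,Y) + (1-p)·q·π₁(B,X) + (1-p)·(1-q)·π₁(B,Y)
= 0.9·0.9·5 + 0.9·0.1·2 + 0.1·0.9·1 + 0.1·0.1·3
= 4.35

E[P2] = 3.99 (similar calculation)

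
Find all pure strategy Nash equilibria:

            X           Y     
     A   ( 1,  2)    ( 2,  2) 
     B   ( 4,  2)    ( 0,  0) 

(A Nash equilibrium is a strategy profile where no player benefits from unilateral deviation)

Nash equilibrium: (A, Y), (B, X)

Work:
Best responses:
  P1 vs X: payoffs [1, 4] → best response B (payoff 4)
  P1 vs Y: payoffs [2, 0] → best response A (payoff 2)
  P2 vs A: payoffs [2, 2] → best response X/Y (payoff 2)
  P2 vs B: payoffs [2, 0] → best response X (payoff 2)
Mutual best responses: (A,Y), (B,X) → Nash equilibria.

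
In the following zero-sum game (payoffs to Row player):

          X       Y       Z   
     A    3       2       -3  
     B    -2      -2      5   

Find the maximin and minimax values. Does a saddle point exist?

Maximin = -2, Minimax = 2, Saddle: False

Work:
Row minimums: [-3, -2] → maximin = -2
Column maximums: [3, 2, 5] → minimax = 2
No saddle point (maximin ≠ minimax). Mixed strategy needed.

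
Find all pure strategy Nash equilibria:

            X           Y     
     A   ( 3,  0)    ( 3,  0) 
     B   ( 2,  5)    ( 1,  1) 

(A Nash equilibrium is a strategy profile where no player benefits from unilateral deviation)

Nash equilibrium: (A, X), (A, Y)

Work:
Best responses:
  P1 vs X: payoffs [3, 2] → best response A (payoff 3)
  P1 vs Y: payoffs [3, 1] → best response A (payoff 3)
  P2 vs A: payoffs [0, 0] → best response X/Y (payoff 0)
  P2 vs B: payoffs [5, 1] → best response X (payoff 5)
Mutual best responses: (A,X), (A,Y) → Nash equilibria.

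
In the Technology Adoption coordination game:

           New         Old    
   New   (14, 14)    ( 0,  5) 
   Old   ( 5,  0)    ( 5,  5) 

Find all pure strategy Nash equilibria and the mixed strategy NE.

Pure NE: (New, New) and (Old, Old); Mixed NE: p = 0.3571, q = 0.3571

Work:
Check pure NE:
(New, New): (14, 14) - no unilateral deviation beneficial
(Old, Old): (5, 5) - no unilateral deviation beneficial
Mixed NE: P1 plays New with p = 0.3571, P2 plays New with q = 0.3571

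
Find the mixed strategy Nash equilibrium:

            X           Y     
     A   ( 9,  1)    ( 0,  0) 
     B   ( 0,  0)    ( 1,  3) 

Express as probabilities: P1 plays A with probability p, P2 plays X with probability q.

p = 0.75, q = 0.1

Work:
Find probabilities that make opponent indifferent:
P2 chooses q to make P1 indifferent between A and B
P1 chooses p to make P2 indifferent between X and Y
Mixed NE: P1 plays (A: 0.75, B: 0.25), P2 plays (X: 0.1, Y: 0.9)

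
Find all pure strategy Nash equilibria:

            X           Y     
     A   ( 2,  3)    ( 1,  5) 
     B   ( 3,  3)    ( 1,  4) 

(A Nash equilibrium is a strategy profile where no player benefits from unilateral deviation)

Nash equilibrium: (A, Y), (B, Y)

Work:
Best responses:
  P1 vs X: payoffs [2, 3] → best response B (payoff 3)
  P1 vs Y: payoffs [1, 1] → best response A/B (payoff 1)
  P2 vs A: payoffs [3, 5] → best response Y (payoff 5)
  P2 vs B: payoffs [3, 4] → best response Y (payoff 4)
Mutual best responses: (A,Y), (B,Y) → Nash equilibria.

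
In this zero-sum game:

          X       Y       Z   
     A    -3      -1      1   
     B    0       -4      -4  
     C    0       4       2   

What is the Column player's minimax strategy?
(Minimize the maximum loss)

Column should play X, value = 0

Work:
Column player minimizes Row's maximum payoff:
Column X: max payoff to Row = 0
Column Y: max payoff to Row = 4
Column Z: max payoff to Row = 2
Minimum is 0, achieved by column X.
Minimax strategy: X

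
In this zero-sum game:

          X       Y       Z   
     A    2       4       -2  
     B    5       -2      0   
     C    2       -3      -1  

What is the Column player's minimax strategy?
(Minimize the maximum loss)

Column should play Z, value = 0

Work:
Column player minimizes Row's maximum payoff:
Column X: max payoff to Row = 5
Column Y: max payoff to Row = 4
Column Z: max payoff to Row = 0
Minimum is 0, achieved by column Z.
Minimax strategy: Z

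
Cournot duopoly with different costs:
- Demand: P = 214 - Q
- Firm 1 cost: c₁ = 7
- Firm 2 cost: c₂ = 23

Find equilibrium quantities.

q₁* = 74.33, q₂* = 58.33

Work:
Reaction: q₁ = (214 - 7 - q₂)/2
Reaction: q₂ = (214 - 23 - q₁)/2
Solve simultaneously:
q₁* = (214 - 2×7 + 23)/3 = 74.33
q₂* = (214 - 2×23 + 7)/3 = 58.33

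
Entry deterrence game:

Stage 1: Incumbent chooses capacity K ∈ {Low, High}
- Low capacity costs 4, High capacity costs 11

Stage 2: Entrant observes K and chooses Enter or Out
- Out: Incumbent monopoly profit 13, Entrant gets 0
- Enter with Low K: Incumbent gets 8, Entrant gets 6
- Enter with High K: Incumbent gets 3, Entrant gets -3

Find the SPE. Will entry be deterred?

SPE: (Low, Enter|Low, Out|High); Entry not deterred. Incumbent net profit = 4, Entrant gets 6

Work:
After Low K: Entrant enters (6 > 0)
After High K: Entrant stays out (-3 < 0)
Incumbent: Low → 8−4=4, High → 13−11=2
Incumbent chooses Low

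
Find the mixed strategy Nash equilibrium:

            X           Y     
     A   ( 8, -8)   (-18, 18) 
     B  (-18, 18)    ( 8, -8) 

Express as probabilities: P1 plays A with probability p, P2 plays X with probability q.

p = 0.5, q = 0.5

Work:
Find probabilities that make opponent indifferent:
P2 chooses q to make P1 indifferent between A and B
P1 chooses p to make P2 indifferent between X and Y
Mixed NE: P1 plays (A: 0.5, B: 0.5), P2 plays (X: 0.5, Y: 0.5)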